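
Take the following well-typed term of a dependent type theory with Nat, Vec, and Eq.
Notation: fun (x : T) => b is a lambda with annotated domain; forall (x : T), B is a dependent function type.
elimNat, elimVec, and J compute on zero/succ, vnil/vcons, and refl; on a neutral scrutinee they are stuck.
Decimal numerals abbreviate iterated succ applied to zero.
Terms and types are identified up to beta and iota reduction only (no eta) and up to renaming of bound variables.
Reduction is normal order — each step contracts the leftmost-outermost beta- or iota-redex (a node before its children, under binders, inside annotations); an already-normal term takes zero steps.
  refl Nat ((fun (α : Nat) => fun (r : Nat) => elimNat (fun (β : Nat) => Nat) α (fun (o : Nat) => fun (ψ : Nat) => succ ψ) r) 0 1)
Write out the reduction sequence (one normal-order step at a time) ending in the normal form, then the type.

normal-order reduction sequence:
  refl Nat ((fun (α : Nat) => fun (r : Nat) => elimNat (fun (β : Nat) => Nat) α (fun (o : Nat) => fun (ψ : Nat) => succ ψ) r) 0 1)
  ~> refl Nat ((fun (α : Nat) => elimNat (fun (r : Nat) => Nat) 0 (fun (β : Nat) => fun (o : Nat) => succ o) α) 1)
  ~> refl Nat (elimNat (fun (α : Nat) => Nat) 0 (fun (r : Nat) => fun (β : Nat) => succ β) 1)
  ~> refl Nat ((fun (α : Nat) => fun (r : Nat) => succ r) 0 (elimNat (fun (β : Nat) => Nat) 0 (fun (o : Nat) => fun (ψ : Nat) => succ ψ) 0))
  ~> refl Nat ((fun (α : Nat) => succ α) (elimNat (fun (r : Nat) => Nat) 0 (fun (β : Nat) => fun (o : Nat) => succ o) 0))
  ~> refl Nat (succ (elimNat (fun (α : Nat) => Nat) 0 (fun (r : Nat) => fun (β : Nat) => succ β) 0))
  ~> refl Nat 1
the term's type:
  Eq Nat 1 1


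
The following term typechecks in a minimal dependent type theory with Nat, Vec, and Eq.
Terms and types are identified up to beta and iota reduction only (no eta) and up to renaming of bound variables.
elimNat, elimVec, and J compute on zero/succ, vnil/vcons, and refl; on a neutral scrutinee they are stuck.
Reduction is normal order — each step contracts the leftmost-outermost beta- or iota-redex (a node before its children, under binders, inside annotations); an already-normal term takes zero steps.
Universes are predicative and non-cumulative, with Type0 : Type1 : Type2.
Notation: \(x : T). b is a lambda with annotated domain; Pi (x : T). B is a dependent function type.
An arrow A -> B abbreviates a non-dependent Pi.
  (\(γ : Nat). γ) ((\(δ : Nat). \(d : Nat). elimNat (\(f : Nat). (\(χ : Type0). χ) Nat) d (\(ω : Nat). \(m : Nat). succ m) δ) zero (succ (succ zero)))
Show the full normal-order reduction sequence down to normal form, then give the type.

normal-order reduction sequence:
  (\(γ : Nat). γ) ((\(δ : Nat). \(d : Nat). elimNat (\(f : Nat). (\(χ : Type0). χ) Nat) d (\(ω : Nat). \(m : Nat). succ m) δ) zero (succ (succ zero)))
  ~> (\(γ : Nat). \(δ : Nat). elimNat (\(d : Nat). (\(f : Type0). f) Nat) δ (\(χ : Nat). \(ω : Nat). succ ω) γ) zero (succ (succ zero))
  ~> (\(γ : Nat). elimNat (\(δ : Nat). (\(d : Type0). d) Nat) γ (\(f : Nat). \(χ : Nat). succ χ) zero) (succ (succ zero))
  ~> elimNat (\(γ : Nat). (\(δ : Type0). δ) Nat) (succ (succ zero)) (\(d : Nat). \(f : Nat). succ f) zero
  ~> succ (succ zero)
type:
  Nat


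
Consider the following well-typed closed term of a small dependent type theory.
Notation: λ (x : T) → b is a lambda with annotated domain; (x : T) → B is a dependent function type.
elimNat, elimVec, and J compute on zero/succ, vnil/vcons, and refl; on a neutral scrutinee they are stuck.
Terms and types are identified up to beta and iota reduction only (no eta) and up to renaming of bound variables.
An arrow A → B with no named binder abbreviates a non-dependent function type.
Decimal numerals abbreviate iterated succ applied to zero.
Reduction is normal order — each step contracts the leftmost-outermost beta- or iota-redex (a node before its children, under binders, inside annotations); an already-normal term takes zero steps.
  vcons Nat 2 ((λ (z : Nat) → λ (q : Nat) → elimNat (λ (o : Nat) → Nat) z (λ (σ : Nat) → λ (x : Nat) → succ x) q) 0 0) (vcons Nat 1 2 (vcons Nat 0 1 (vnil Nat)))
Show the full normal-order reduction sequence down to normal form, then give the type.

normal-order reduction:
  vcons Nat 2 ((λ (z : Nat) → λ (q : Nat) → elimNat (λ (o : Nat) → Nat) z (λ (σ : Nat) → λ (x : Nat) → succ x) q) 0 0) (vcons Nat 1 2 (vcons Nat 0 1 (vnil Nat)))
  ~> vcons Nat 2 ((λ (z : Nat) → elimNat (λ (q : Nat) → Nat) 0 (λ (o : Nat) → λ (σ : Nat) → succ σ) z) 0) (vcons Nat 1 2 (vcons Nat 0 1 (vnil Nat)))
  ~> vcons Nat 2 (elimNat (λ (z : Nat) → Nat) 0 (λ (q : Nat) → λ (o : Nat) → succ o) 0) (vcons Nat 1 2 (vcons Nat 0 1 (vnil Nat)))
  ~> vcons Nat 2 0 (vcons Nat 1 2 (vcons Nat 0 1 (vnil Nat)))
the term's type:
  Vec Nat 3


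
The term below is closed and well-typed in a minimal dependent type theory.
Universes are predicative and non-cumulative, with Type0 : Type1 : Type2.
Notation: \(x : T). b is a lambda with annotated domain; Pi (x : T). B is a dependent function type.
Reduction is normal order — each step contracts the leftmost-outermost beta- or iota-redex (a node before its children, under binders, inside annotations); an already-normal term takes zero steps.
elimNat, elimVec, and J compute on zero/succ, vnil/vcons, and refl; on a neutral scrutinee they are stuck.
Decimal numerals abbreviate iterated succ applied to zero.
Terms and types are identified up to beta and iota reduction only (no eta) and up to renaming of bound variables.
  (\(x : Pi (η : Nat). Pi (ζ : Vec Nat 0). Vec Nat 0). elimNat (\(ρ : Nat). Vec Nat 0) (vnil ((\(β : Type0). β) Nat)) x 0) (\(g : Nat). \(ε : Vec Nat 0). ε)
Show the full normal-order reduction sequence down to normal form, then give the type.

reduction (normal order):
  (\(x : Pi (η : Nat). Pi (ζ : Vec Nat 0). Vec Nat 0). elimNat (\(ρ : Nat). Vec Nat 0) (vnil ((\(β : Type0). β) Nat)) x 0) (\(g : Nat). \(ε : Vec Nat 0). ε)
  ~> elimNat (\(x : Nat). Vec Nat 0) (vnil ((\(η : Type0). η) Nat)) (\(ζ : Nat). \(ρ : Vec Nat 0). ρ) 0
  ~> vnil ((\(x : Type0). x) Nat)
  ~> vnil Nat
inferred type:
  Vec Nat 0


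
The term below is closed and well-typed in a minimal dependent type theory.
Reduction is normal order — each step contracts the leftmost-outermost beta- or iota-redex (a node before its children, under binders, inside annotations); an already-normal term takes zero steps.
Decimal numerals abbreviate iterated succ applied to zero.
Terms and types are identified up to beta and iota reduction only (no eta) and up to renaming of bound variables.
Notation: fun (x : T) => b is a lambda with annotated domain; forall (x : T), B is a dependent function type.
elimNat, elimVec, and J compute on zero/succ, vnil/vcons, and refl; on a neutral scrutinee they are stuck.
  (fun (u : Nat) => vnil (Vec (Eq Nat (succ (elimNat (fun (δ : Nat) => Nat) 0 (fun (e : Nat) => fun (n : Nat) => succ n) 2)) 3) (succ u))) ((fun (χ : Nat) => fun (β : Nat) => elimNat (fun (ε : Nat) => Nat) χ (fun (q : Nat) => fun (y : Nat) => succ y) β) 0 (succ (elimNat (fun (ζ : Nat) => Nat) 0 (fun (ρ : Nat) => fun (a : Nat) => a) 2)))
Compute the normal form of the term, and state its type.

resulting normal form:
  vnil (Vec (Eq Nat 3 3) 2)
type:
  Vec (Vec (Eq Nat 3 3) 2) 0


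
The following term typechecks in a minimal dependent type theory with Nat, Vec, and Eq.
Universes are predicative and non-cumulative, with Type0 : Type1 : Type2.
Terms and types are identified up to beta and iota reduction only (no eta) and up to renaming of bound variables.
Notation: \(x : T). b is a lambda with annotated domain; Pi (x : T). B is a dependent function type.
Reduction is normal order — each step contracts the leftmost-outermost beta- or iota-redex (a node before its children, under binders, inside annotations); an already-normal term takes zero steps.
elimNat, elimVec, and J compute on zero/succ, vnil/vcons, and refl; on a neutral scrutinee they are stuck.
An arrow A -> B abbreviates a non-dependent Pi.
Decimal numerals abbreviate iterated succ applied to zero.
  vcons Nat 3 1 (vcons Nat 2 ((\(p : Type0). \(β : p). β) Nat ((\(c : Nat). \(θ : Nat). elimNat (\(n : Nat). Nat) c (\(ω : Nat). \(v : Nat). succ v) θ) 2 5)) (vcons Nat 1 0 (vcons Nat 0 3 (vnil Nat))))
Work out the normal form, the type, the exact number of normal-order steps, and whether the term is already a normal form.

resulting normal form:
  vcons Nat 3 1 (vcons Nat 2 7 (vcons Nat 1 0 (vcons Nat 0 3 (vnil Nat))))
type:
  Vec Nat 4
steps to reach normal form (normal order): 20
term was already normal: no
first contracted redex: a beta-redex


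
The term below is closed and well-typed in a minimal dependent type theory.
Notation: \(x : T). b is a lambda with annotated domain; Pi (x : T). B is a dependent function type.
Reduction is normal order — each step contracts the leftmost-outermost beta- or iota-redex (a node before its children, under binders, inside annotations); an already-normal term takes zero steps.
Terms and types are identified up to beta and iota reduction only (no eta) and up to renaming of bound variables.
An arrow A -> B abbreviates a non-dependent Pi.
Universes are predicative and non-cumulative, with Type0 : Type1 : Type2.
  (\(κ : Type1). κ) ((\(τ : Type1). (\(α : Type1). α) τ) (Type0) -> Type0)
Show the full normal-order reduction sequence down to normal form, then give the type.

normal-order reduction:
  (\(κ : Type1). κ) ((\(τ : Type1). (\(α : Type1). α) τ) (Type0) -> Type0)
  ~> (\(κ : Type1). (\(τ : Type1). τ) κ) (Type0) -> Type0
  ~> (\(κ : Type1). κ) (Type0) -> Type0
  ~> Type0 -> Type0
type:
  Type1


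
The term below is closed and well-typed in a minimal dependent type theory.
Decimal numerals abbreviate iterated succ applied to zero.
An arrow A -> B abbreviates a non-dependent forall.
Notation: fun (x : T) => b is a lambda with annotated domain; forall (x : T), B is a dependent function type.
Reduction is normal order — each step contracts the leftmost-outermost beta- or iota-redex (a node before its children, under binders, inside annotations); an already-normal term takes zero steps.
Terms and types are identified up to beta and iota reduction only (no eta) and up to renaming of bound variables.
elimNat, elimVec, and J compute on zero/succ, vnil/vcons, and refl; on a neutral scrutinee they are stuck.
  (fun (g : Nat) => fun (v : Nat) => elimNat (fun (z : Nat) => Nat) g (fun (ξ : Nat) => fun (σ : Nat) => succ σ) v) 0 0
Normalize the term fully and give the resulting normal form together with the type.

resulting normal form:
  0
the term's type:
  Nat


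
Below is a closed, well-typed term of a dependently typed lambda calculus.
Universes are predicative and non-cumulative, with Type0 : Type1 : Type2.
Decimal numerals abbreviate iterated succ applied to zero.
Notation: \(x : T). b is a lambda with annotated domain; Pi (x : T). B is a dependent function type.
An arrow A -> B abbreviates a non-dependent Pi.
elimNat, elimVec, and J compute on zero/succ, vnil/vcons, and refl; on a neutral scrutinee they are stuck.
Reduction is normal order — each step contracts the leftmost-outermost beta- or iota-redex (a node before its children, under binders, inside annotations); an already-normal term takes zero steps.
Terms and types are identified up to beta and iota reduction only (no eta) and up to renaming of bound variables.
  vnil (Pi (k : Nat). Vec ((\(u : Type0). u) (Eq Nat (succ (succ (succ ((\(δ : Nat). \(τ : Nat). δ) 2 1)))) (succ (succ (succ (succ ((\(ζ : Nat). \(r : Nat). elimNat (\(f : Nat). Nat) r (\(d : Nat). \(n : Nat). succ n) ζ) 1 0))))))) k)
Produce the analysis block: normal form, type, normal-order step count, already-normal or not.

reduced normal form:
  vnil (Pi (k : Nat). Vec (Eq Nat 5 5) k)
type:
  Vec (Pi (k : Nat). Vec (Eq Nat 5 5) k) 0
reduction steps (normal order): 9
already normal: no
first redex: a beta-redex


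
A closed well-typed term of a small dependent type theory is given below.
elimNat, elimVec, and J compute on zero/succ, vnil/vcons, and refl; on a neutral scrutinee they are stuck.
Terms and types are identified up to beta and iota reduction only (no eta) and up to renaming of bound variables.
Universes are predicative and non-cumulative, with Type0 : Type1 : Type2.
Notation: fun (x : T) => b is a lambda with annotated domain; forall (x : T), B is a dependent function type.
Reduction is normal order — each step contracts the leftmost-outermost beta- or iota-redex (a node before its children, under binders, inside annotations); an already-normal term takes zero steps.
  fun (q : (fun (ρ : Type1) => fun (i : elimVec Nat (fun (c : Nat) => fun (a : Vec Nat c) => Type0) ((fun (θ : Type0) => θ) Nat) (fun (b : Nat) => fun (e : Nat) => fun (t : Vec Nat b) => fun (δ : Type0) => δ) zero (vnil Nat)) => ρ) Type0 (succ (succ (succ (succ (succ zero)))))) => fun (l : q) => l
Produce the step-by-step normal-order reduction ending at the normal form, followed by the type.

normal-order reduction sequence:
  fun (q : (fun (ρ : Type1) => fun (i : elimVec Nat (fun (c : Nat) => fun (a : Vec Nat c) => Type0) ((fun (θ : Type0) => θ) Nat) (fun (b : Nat) => fun (e : Nat) => fun (t : Vec Nat b) => fun (δ : Type0) => δ) zero (vnil Nat)) => ρ) Type0 (succ (succ (succ (succ (succ zero)))))) => fun (l : q) => l
  ~> fun (q : (fun (ρ : elimVec Nat (fun (i : Nat) => fun (c : Vec Nat i) => Type0) ((fun (a : Type0) => a) Nat) (fun (θ : Nat) => fun (b : Nat) => fun (e : Vec Nat θ) => fun (t : Type0) => t) zero (vnil Nat)) => Type0) (succ (succ (succ (succ (succ zero)))))) => fun (δ : q) => δ
  ~> fun (q : Type0) => fun (ρ : q) => ρ
the term's type:
  forall (q : Type0), forall (ρ : q), q


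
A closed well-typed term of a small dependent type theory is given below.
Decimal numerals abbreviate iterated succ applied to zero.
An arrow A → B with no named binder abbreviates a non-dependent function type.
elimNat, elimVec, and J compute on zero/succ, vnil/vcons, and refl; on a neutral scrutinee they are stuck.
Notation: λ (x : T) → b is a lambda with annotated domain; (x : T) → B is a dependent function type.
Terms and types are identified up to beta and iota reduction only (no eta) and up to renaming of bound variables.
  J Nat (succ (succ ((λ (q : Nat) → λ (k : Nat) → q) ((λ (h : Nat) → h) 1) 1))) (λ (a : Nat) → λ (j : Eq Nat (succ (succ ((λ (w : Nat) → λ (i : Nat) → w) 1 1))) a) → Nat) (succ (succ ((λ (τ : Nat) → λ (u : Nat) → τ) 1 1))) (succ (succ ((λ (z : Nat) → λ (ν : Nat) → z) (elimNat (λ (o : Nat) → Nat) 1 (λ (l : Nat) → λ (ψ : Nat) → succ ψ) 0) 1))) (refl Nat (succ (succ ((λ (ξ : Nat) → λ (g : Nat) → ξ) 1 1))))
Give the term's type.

inferred type:
  Nat


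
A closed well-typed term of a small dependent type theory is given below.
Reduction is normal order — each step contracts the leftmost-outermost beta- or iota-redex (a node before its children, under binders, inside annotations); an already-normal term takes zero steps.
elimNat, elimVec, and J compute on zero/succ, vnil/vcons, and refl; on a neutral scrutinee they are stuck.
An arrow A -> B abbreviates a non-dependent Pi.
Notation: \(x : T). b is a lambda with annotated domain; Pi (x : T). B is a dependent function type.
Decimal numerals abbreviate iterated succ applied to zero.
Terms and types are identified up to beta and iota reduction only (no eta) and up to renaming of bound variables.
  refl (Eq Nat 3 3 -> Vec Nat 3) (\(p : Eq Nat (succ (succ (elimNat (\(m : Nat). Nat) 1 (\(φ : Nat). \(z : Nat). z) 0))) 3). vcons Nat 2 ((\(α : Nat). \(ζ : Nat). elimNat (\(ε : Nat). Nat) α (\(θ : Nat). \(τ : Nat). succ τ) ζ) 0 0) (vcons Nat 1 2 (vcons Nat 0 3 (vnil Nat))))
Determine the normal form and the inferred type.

resulting normal form:
  refl (Eq Nat 3 3 -> Vec Nat 3) (\(p : Eq Nat 3 3). vcons Nat 2 0 (vcons Nat 1 2 (vcons Nat 0 3 (vnil Nat))))
the term's type:
  Eq (Eq Nat 3 3 -> Vec Nat 3) (\(p : Eq Nat 3 3). vcons Nat 2 0 (vcons Nat 1 2 (vcons Nat 0 3 (vnil Nat)))) (\(m : Eq Nat 3 3). vcons Nat 2 0 (vcons Nat 1 2 (vcons Nat 0 3 (vnil Nat))))


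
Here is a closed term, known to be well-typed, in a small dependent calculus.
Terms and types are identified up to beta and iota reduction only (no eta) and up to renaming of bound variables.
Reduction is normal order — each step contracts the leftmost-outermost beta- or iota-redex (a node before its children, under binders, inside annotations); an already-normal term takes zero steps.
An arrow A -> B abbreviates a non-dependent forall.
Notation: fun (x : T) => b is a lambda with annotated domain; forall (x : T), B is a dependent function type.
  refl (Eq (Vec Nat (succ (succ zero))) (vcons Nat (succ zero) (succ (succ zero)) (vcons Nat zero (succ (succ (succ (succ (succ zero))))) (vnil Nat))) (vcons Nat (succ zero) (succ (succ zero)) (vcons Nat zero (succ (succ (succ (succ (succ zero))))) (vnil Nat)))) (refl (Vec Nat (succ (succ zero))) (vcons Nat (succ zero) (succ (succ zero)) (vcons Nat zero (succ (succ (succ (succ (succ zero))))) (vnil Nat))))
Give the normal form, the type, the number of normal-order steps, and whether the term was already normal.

normal form:
  refl (Eq (Vec Nat (succ (succ zero))) (vcons Nat (succ zero) (succ (succ zero)) (vcons Nat zero (succ (succ (succ (succ (succ zero))))) (vnil Nat))) (vcons Nat (succ zero) (succ (succ zero)) (vcons Nat zero (succ (succ (succ (succ (succ zero))))) (vnil Nat)))) (refl (Vec Nat (succ (succ zero))) (vcons Nat (succ zero) (succ (succ zero)) (vcons Nat zero (succ (succ (succ (succ (succ zero))))) (vnil Nat))))
inferred type:
  Eq (Eq (Vec Nat (succ (succ zero))) (vcons Nat (succ zero) (succ (succ zero)) (vcons Nat zero (succ (succ (succ (succ (succ zero))))) (vnil Nat))) (vcons Nat (succ zero) (succ (succ zero)) (vcons Nat zero (succ (succ (succ (succ (succ zero))))) (vnil Nat)))) (refl (Vec Nat (succ (succ zero))) (vcons Nat (succ zero) (succ (succ zero)) (vcons Nat zero (succ (succ (succ (succ (succ zero))))) (vnil Nat)))) (refl (Vec Nat (succ (succ zero))) (vcons Nat (succ zero) (succ (succ zero)) (vcons Nat zero (succ (succ (succ (succ (succ zero))))) (vnil Nat))))
steps to reach normal form (normal order): 0
already normal: yes


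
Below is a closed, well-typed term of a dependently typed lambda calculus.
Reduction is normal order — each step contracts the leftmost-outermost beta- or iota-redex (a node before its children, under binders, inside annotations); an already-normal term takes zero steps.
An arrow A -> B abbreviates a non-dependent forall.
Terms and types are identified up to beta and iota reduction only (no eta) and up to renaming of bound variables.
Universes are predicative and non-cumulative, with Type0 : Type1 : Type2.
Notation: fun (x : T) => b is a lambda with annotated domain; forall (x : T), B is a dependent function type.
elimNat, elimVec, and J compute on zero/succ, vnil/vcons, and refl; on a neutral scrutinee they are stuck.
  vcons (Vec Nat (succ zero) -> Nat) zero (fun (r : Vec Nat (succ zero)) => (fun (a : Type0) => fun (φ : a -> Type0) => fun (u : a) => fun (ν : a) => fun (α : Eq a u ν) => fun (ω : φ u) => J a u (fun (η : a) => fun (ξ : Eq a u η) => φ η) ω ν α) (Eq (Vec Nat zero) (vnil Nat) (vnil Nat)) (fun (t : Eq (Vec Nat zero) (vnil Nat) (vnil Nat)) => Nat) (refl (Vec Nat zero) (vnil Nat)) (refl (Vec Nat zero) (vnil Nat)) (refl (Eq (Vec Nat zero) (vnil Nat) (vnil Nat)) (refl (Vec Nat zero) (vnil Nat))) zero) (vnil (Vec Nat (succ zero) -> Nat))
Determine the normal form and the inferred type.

resulting normal form:
  vcons (Vec Nat (succ zero) -> Nat) zero (fun (r : Vec Nat (succ zero)) => zero) (vnil (Vec Nat (succ zero) -> Nat))
the term's type:
  Vec (Vec Nat (succ zero) -> Nat) (succ zero)
observation: the term reaches its normal form after 7 normal-order steps.


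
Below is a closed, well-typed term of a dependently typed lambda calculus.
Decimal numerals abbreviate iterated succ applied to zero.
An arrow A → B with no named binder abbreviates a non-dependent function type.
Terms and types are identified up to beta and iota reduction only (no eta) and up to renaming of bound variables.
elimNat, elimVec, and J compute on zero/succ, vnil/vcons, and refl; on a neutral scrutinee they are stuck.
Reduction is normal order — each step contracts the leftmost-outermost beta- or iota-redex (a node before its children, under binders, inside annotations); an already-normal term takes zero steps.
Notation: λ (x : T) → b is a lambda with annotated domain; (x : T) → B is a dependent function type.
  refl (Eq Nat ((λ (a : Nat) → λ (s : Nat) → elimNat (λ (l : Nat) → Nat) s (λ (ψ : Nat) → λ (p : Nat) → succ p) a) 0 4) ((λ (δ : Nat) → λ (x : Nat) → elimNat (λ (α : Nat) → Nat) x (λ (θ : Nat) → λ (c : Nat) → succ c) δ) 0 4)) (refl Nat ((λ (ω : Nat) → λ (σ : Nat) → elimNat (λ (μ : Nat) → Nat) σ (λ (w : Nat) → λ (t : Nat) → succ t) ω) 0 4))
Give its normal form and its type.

normal form:
  refl (Eq Nat 4 4) (refl Nat 4)
type:
  Eq (Eq Nat 4 4) (refl Nat 4) (refl Nat 4)


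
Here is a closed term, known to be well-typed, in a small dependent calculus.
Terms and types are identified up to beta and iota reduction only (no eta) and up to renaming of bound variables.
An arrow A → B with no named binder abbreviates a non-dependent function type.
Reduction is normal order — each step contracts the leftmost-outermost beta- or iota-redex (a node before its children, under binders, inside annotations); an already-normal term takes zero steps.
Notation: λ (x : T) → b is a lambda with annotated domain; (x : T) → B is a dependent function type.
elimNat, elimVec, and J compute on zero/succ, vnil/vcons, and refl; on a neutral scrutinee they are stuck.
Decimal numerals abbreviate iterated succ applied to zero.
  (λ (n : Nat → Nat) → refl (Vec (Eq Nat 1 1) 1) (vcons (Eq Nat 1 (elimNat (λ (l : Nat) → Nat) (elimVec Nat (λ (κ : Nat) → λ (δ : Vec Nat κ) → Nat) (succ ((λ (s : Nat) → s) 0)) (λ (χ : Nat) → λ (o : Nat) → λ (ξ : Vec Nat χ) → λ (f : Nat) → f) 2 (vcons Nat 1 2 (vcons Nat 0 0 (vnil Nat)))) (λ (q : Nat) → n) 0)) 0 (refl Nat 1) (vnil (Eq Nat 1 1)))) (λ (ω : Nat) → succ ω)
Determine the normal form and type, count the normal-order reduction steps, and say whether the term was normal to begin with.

resulting normal form:
  refl (Vec (Eq Nat 1 1) 1) (vcons (Eq Nat 1 1) 0 (refl Nat 1) (vnil (Eq Nat 1 1)))
type:
  Eq (Vec (Eq Nat 1 1) 1) (vcons (Eq Nat 1 1) 0 (refl Nat 1) (vnil (Eq Nat 1 1))) (vcons (Eq Nat 1 1) 0 (refl Nat 1) (vnil (Eq Nat 1 1)))
reduction steps (normal order): 14
started in normal form: no
first contracted redex: a beta-redex


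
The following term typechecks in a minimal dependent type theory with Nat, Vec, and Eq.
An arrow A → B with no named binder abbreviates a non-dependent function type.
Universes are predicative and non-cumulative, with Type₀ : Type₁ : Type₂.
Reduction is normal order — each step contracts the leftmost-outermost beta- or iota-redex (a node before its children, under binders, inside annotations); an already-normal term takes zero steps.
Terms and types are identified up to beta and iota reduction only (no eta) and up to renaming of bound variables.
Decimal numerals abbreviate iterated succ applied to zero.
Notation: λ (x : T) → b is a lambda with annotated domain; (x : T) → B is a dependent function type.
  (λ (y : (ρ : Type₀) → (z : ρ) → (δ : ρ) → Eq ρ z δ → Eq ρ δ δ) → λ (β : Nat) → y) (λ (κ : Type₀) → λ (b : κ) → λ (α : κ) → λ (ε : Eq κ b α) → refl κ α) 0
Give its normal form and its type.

resulting normal form:
  λ (y : Type₀) → λ (ρ : y) → λ (z : y) → λ (δ : Eq y ρ z) → refl y z
type:
  (y : Type₀) → (ρ : y) → (z : y) → Eq y ρ z → Eq y z z
observation: the leftmost-outermost redex is a beta-redex, and normalization takes 2 steps.


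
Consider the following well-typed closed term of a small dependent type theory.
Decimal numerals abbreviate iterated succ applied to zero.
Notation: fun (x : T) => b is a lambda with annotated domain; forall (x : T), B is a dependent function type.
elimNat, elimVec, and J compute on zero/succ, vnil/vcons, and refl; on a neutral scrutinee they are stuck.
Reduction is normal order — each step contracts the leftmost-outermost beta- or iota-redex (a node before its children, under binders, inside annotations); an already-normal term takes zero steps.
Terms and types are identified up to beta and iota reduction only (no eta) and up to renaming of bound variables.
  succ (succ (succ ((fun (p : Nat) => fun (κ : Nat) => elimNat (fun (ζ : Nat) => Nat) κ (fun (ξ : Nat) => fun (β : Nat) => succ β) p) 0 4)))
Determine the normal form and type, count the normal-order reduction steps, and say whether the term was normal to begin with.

normal form:
  7
the term's type:
  Nat
steps to reach normal form (normal order): 3
already normal: no
first contracted redex: a beta-redex


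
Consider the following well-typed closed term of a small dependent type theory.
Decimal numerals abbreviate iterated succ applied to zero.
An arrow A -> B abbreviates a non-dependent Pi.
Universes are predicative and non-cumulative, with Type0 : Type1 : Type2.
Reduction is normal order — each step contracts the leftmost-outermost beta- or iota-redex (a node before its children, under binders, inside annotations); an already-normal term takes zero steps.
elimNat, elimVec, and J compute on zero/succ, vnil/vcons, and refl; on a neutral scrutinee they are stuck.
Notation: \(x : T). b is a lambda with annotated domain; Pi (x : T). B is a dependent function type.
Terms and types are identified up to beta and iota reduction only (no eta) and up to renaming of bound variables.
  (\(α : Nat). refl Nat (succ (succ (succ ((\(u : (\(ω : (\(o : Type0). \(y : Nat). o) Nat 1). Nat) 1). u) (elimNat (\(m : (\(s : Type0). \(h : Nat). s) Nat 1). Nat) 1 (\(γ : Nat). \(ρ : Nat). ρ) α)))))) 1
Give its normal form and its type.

normal form:
  refl Nat 4
inferred type:
  Eq Nat 4 4
observation: 6 normal-order steps normalize the term, beginning with a beta-redex.


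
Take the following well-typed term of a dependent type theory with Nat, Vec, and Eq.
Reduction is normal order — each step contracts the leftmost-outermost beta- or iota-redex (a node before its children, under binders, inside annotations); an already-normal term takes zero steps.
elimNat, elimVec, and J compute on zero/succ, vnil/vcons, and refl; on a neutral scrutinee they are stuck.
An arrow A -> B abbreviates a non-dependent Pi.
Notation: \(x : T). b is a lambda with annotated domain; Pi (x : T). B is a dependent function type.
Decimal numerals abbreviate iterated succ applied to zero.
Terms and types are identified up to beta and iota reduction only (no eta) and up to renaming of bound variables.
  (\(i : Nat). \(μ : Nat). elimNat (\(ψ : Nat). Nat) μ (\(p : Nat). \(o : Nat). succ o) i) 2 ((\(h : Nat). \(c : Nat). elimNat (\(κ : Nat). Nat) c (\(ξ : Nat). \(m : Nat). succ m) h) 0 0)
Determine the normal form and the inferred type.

reduced normal form:
  2
type:
  Nat
observation: reduction starts at a beta-redex, and 12 normal-order steps reach the normal form.


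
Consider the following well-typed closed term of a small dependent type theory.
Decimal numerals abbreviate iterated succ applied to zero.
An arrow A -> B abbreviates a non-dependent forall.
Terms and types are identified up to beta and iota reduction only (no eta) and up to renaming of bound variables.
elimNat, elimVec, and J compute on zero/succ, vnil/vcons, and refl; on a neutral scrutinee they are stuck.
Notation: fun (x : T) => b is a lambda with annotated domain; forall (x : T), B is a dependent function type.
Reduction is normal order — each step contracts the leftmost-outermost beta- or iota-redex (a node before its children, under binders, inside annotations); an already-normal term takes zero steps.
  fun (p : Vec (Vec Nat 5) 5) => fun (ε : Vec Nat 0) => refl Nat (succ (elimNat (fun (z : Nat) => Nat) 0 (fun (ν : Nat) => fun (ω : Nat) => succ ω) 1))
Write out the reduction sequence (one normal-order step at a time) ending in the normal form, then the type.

normal-order reduction sequence:
  fun (p : Vec (Vec Nat 5) 5) => fun (ε : Vec Nat 0) => refl Nat (succ (elimNat (fun (z : Nat) => Nat) 0 (fun (ν : Nat) => fun (ω : Nat) => succ ω) 1))
  ~> fun (p : Vec (Vec Nat 5) 5) => fun (ε : Vec Nat 0) => refl Nat (succ ((fun (z : Nat) => fun (ν : Nat) => succ ν) 0 (elimNat (fun (ω : Nat) => Nat) 0 (fun (o : Nat) => fun (h : Nat) => succ h) 0)))
  ~> fun (p : Vec (Vec Nat 5) 5) => fun (ε : Vec Nat 0) => refl Nat (succ ((fun (z : Nat) => succ z) (elimNat (fun (ν : Nat) => Nat) 0 (fun (ω : Nat) => fun (o : Nat) => succ o) 0)))
  ~> fun (p : Vec (Vec Nat 5) 5) => fun (ε : Vec Nat 0) => refl Nat (succ (succ (elimNat (fun (z : Nat) => Nat) 0 (fun (ν : Nat) => fun (ω : Nat) => succ ω) 0)))
  ~> fun (p : Vec (Vec Nat 5) 5) => fun (ε : Vec Nat 0) => refl Nat 2
inferred type:
  Vec (Vec Nat 5) 5 -> Vec Nat 0 -> Eq Nat 2 2


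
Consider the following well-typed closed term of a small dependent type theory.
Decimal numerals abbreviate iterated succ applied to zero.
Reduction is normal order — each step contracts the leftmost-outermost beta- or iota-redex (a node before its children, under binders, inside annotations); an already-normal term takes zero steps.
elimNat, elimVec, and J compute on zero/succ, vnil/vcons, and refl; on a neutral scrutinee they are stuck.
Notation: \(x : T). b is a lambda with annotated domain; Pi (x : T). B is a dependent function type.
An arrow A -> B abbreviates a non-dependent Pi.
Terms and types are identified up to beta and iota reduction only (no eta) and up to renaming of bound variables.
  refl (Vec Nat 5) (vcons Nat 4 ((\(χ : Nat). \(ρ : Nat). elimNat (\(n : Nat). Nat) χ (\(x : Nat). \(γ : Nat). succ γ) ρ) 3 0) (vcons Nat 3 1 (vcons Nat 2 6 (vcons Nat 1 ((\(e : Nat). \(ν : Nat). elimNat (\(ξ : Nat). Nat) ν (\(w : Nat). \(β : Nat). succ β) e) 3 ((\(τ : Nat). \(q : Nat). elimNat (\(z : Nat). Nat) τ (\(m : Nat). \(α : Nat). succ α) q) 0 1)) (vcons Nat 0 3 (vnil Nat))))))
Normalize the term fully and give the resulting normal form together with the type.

reduced normal form:
  refl (Vec Nat 5) (vcons Nat 4 3 (vcons Nat 3 1 (vcons Nat 2 6 (vcons Nat 1 4 (vcons Nat 0 3 (vnil Nat))))))
inferred type:
  Eq (Vec Nat 5) (vcons Nat 4 3 (vcons Nat 3 1 (vcons Nat 2 6 (vcons Nat 1 4 (vcons Nat 0 3 (vnil Nat)))))) (vcons Nat 4 3 (vcons Nat 3 1 (vcons Nat 2 6 (vcons Nat 1 4 (vcons Nat 0 3 (vnil Nat))))))
observation: the leftmost-outermost redex is a beta-redex, and normalization takes 21 steps.


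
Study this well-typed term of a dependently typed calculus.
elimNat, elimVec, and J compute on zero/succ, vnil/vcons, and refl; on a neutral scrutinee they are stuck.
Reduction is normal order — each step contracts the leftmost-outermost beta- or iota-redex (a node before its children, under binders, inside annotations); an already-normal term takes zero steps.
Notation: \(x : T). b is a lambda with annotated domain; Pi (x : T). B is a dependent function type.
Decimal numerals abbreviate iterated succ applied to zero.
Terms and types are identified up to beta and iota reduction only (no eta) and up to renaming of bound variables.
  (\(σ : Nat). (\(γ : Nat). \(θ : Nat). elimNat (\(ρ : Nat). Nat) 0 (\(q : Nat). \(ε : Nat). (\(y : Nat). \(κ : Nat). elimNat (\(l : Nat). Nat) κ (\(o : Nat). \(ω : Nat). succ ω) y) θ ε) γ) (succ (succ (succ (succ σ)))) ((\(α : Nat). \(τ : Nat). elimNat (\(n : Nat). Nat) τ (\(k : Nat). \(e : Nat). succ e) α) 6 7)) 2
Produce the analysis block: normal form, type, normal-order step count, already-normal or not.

resulting normal form:
  78
the term's type:
  Nat
normal-order step count: 400
already normal: no
first redex: a beta-redex


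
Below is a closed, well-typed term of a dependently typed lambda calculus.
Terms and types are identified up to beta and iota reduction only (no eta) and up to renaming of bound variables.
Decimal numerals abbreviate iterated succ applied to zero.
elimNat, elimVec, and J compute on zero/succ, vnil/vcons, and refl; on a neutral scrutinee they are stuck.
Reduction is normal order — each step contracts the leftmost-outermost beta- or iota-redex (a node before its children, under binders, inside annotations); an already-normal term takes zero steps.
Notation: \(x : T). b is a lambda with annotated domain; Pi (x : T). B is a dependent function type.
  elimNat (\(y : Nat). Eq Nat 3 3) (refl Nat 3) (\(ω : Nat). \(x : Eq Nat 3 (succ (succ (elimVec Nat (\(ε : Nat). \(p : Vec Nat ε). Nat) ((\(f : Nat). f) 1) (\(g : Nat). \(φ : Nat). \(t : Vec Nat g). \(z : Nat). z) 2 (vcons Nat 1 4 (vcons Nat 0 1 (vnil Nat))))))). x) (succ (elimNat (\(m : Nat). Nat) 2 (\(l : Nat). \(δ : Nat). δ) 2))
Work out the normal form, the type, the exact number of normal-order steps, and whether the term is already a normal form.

reduced normal form:
  refl Nat 3
inferred type:
  Eq Nat 3 3
normal-order step count: 29
started in normal form: no
first contracted redex: an elimNat iota-redex


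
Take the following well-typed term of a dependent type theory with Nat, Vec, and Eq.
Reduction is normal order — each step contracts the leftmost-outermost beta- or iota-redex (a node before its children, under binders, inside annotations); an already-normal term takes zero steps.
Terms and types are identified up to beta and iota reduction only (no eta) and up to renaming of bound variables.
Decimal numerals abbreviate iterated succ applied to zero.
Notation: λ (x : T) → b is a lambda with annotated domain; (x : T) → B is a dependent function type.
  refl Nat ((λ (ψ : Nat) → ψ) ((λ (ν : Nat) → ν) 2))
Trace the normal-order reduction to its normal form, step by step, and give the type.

reduction (normal order):
  refl Nat ((λ (ψ : Nat) → ψ) ((λ (ν : Nat) → ν) 2))
  ~> refl Nat ((λ (ψ : Nat) → ψ) 2)
  ~> refl Nat 2
inferred type:
  Eq Nat 2 2


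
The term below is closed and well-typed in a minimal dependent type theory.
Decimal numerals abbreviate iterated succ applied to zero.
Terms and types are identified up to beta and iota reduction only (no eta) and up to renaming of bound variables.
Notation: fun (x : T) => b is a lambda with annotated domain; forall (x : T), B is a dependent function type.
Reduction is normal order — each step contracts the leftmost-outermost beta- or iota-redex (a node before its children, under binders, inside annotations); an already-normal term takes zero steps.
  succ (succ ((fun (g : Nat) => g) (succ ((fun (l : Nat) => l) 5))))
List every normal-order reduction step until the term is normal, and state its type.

normal-order reduction:
  succ (succ ((fun (g : Nat) => g) (succ ((fun (l : Nat) => l) 5))))
  ~> succ (succ (succ ((fun (g : Nat) => g) 5)))
  ~> 8
the term's type:
  Nat


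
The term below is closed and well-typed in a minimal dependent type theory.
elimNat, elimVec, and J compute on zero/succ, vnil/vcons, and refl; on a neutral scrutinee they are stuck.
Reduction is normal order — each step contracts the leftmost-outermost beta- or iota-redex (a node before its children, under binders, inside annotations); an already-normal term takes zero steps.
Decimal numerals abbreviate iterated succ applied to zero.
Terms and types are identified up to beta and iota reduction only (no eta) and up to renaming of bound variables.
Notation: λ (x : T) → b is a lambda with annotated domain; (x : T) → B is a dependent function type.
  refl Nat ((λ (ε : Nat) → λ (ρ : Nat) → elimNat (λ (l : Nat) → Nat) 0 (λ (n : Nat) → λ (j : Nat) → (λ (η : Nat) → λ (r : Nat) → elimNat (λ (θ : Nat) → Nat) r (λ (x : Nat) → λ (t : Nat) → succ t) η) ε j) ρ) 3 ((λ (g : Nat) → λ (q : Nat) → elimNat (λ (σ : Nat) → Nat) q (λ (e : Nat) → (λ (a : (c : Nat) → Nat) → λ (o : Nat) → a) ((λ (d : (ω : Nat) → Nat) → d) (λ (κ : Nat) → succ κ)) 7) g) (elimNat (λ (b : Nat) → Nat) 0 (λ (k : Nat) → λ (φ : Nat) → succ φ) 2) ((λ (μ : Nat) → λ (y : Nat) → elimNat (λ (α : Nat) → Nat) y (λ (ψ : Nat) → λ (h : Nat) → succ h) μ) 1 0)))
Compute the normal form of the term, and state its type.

normal form:
  refl Nat 9
type:
  Eq Nat 9 9


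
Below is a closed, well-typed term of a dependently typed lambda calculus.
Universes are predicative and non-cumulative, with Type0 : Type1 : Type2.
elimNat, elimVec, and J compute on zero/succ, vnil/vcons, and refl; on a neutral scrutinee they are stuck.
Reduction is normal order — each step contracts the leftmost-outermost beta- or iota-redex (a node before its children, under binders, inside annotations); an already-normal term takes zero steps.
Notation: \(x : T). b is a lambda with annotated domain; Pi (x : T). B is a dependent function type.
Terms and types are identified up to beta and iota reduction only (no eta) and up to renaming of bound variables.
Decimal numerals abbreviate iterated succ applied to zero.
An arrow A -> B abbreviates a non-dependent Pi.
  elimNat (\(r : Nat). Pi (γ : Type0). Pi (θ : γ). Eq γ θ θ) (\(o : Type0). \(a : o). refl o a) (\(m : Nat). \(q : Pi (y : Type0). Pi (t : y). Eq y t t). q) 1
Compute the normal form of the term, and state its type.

reduced normal form:
  \(r : Type0). \(γ : r). refl r γ
inferred type:
  Pi (r : Type0). Pi (γ : r). Eq r γ γ


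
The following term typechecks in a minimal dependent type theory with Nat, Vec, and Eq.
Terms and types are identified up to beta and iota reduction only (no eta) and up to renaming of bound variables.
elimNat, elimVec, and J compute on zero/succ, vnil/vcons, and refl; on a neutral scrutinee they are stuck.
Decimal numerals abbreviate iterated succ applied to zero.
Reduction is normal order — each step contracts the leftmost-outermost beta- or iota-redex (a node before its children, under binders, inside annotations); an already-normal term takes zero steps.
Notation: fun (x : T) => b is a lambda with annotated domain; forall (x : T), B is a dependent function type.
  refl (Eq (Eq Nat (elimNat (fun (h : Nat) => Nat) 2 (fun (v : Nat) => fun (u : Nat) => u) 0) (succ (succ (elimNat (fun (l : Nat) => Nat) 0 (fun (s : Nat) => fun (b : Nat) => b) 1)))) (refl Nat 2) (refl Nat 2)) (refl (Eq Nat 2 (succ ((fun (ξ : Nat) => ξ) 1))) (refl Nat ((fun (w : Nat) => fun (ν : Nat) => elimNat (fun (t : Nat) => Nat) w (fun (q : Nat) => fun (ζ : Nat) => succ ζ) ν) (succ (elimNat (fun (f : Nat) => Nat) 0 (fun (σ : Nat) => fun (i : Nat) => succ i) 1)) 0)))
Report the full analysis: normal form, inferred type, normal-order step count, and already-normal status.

reduced normal form:
  refl (Eq (Eq Nat 2 2) (refl Nat 2) (refl Nat 2)) (refl (Eq Nat 2 2) (refl Nat 2))
type:
  Eq (Eq (Eq Nat 2 2) (refl Nat 2) (refl Nat 2)) (refl (Eq Nat 2 2) (refl Nat 2)) (refl (Eq Nat 2 2) (refl Nat 2))
reduction steps (normal order): 13
started in normal form: no
first contracted redex: an elimNat iota-redex


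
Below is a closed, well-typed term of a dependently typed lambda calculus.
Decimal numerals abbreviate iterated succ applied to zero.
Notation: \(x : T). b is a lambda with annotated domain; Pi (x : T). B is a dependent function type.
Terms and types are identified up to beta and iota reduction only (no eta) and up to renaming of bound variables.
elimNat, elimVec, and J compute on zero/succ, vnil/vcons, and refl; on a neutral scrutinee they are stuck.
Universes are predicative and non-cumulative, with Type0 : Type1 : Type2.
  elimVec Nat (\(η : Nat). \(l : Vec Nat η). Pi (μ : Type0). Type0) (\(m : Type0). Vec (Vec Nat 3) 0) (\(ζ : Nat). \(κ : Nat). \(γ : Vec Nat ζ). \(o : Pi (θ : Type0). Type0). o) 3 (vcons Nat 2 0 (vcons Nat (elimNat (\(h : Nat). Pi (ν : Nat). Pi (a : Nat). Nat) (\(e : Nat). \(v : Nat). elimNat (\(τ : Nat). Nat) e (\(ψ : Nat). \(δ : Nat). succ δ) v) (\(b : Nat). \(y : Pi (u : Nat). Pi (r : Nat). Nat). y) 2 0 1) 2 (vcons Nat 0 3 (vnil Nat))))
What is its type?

the term's type:
  Pi (η : Type0). Type0
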